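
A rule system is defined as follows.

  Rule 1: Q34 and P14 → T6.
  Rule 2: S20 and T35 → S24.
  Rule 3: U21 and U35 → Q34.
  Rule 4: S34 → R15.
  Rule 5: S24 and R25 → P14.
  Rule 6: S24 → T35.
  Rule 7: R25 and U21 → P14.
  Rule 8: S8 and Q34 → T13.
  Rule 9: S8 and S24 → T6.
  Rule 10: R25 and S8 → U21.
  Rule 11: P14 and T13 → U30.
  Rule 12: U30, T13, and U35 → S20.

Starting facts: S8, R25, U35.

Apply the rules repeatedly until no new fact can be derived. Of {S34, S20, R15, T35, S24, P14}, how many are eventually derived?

R25 and S8 hold, so U21 follows (Rule 10).
R25 and U21 hold, so P14 follows (Rule 7).
U21 and U35 hold, so Q34 follows (Rule 3).
From S8 and Q34, Rule 8 gives T13.
P14 and T13 hold, so U30 follows (Rule 11).
U30, T13, and U35 hold, so S20 follows (Rule 12).
No rule produces S34, and it is not given.
S20: reached.
R15 would need S34 (Rule 4), but S34 is never established.
T35 would need S24 (Rule 6), but S24 is never established.
S24 would need S20 and T35 (Rule 2), but T35 is never established.
P14: reached.
Reached: S20 and P14 — 2 of the 6.

2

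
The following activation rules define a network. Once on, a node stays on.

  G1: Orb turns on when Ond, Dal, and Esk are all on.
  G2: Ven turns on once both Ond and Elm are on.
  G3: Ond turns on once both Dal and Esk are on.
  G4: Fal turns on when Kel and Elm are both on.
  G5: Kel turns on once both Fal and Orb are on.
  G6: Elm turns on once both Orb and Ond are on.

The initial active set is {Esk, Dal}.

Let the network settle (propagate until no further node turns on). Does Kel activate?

Kel would need Fal and Orb (G5), but Fal never turns on.

No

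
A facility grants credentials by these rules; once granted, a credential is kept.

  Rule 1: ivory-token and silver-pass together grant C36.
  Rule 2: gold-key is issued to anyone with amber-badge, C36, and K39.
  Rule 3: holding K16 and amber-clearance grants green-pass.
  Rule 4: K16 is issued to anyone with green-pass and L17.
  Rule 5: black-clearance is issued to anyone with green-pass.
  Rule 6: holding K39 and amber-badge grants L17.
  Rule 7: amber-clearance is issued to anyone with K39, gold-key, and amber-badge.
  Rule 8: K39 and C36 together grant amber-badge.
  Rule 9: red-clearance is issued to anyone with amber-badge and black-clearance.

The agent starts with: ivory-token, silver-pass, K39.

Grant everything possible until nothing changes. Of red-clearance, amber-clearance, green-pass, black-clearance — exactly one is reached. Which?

Holding ivory-token and silver-pass grants C36 (Rule 1).
Holding K39 and C36 grants amber-badge (Rule 8).
Holding amber-badge, C36, and K39 grants gold-key (Rule 2).
Holding K39, gold-key, and amber-badge grants amber-clearance (Rule 7).
green-pass would need K16 and amber-clearance (Rule 3), but K16 is never granted. red-clearance would need amber-badge and black-clearance (Rule 9), but black-clearance is never granted. black-clearance would need green-pass (Rule 5), but green-pass is never granted.

amber-clearance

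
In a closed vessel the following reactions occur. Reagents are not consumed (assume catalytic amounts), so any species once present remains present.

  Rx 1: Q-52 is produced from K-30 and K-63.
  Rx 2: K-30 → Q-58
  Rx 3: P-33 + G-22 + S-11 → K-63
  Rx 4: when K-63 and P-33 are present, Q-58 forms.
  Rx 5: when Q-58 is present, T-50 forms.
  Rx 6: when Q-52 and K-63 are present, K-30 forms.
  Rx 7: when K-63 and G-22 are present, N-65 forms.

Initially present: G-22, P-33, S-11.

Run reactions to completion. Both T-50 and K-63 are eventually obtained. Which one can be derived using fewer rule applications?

K-63: P-33, G-22, and S-11 present → K-63 forms (Rx 3). [1 rule application]
T-50: P-33, G-22, and S-11 present → K-63 forms (Rx 3). K-63 and P-33 present → Q-58 forms (Rx 4). Q-58 present → T-50 forms (Rx 5). [3 rule applications]
K-63 needs fewer.

K-63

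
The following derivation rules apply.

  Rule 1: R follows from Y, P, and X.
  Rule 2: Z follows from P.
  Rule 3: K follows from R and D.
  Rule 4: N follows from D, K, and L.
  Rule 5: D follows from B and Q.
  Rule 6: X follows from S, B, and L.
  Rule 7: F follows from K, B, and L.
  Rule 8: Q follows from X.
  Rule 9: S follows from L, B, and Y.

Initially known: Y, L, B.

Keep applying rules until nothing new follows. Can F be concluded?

No

F would need K, B, and L (Rule 7), but K is never established.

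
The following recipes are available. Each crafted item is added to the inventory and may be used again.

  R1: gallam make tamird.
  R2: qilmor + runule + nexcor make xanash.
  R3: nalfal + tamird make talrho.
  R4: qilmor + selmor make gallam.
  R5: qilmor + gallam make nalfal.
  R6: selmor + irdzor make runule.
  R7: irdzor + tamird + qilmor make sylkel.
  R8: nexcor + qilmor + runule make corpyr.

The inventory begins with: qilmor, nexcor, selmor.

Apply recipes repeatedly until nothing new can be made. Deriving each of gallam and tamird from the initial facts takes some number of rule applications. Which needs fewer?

gallam: Using R4, qilmor and selmor make gallam. [1 rule application]
tamird: qilmor + selmor → gallam (R4). Using R1, gallam makes tamird. [2 rule applications]
gallam needs fewer.

gallam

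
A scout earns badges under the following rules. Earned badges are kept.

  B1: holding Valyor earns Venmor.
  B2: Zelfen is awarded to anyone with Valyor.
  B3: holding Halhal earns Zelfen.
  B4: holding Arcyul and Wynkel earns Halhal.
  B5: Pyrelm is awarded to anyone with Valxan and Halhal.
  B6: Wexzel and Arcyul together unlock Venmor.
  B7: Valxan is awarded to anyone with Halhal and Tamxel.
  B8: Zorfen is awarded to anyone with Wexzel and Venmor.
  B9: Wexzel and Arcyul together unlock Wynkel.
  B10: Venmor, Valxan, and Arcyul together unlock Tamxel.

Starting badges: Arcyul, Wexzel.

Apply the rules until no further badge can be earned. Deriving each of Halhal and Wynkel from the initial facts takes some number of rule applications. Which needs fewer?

Wynkel: With Wexzel and Arcyul, Wynkel is earned (B9). [1 rule application]
Halhal: With Wexzel and Arcyul, Wynkel is earned (B9). With Arcyul and Wynkel, Halhal is earned (B4). [2 rule applications]
Wynkel needs fewer.

Wynkel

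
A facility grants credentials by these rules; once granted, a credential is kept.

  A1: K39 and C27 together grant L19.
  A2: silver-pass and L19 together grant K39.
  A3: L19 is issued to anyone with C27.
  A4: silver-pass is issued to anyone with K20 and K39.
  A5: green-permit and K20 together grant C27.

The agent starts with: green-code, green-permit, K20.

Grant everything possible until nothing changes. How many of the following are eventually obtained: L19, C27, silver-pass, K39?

Holding green-permit and K20 grants C27 (A5).
Holding C27 grants L19 (A3).
L19: reached.
C27: reached.
silver-pass would need K20 and K39 (A4), but K39 is never granted.
K39 would need silver-pass and L19 (A2), but silver-pass is never granted.
Reached: L19 and C27 — 2 of the 4.

2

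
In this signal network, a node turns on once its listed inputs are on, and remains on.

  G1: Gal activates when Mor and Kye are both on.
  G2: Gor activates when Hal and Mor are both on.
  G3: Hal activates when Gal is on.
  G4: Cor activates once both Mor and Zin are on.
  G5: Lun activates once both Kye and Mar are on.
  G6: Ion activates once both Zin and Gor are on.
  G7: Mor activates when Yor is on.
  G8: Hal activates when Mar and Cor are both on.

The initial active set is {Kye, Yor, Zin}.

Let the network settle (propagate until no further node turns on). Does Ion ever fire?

G7: Yor on → Mor on.
Mor and Kye are on, so Gal activates (G1).
Gal is on, so Hal activates (G3).
Hal and Mor are on, so Gor activates (G2).
G6: Zin and Gor on → Ion on.

Yes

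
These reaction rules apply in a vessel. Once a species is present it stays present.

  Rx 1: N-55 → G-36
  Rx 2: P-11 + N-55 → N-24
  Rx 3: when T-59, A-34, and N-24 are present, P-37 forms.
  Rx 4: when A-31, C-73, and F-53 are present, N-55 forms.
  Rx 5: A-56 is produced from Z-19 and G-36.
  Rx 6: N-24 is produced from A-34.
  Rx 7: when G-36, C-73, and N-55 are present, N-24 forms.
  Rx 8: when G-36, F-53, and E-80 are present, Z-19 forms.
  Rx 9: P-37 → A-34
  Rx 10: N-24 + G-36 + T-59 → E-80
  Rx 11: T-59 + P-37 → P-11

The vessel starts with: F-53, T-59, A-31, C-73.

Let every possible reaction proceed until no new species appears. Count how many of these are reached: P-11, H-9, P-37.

P-11 would need T-59 and P-37 (Rx 11), but P-37 never forms.
No rule produces H-9, and it is not given.
P-37 would need T-59, A-34, and N-24 (Rx 3), but A-34 never forms.
None of the 3 are reached.

0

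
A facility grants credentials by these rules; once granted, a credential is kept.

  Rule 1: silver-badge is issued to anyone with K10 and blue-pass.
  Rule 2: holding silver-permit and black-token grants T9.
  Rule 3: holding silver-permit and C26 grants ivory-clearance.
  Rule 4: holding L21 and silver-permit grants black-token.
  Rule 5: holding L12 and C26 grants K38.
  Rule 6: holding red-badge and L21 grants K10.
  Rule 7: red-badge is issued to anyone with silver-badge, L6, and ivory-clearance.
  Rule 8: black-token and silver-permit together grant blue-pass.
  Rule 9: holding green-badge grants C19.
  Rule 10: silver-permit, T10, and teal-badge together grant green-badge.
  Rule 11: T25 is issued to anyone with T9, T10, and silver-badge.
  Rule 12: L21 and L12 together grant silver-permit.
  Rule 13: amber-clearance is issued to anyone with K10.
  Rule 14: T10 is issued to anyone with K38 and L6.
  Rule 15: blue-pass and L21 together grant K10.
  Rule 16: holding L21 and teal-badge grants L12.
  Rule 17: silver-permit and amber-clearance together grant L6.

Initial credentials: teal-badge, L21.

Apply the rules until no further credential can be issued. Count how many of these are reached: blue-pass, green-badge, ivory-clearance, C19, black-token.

2

Holding L21 and teal-badge grants L12 (Rule 16).
Holding L21 and L12 grants silver-permit (Rule 12).
Holding L21 and silver-permit grants black-token (Rule 4).
Holding black-token and silver-permit grants blue-pass (Rule 8).
blue-pass: reached.
green-badge would need silver-permit, T10, and teal-badge (Rule 10), but T10 is never granted.
ivory-clearance would need silver-permit and C26 (Rule 3), but C26 is never granted.
C19 would need green-badge (Rule 9), but green-badge is never granted.
black-token: reached.
Reached: blue-pass and black-token — 2 of the 5.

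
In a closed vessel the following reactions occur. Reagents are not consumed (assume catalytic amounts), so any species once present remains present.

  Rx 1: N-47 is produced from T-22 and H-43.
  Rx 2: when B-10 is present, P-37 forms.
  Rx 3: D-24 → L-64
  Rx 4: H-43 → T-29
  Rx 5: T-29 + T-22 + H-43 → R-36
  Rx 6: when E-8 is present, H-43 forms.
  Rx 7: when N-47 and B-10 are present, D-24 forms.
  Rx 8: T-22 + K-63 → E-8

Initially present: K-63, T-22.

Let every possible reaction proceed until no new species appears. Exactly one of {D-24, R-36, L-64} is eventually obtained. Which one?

R-36

T-22 and K-63 present → E-8 forms (Rx 8).
E-8 present → H-43 forms (Rx 6).
H-43 present → T-29 forms (Rx 4).
T-29, T-22, and H-43 present → R-36 forms (Rx 5).
D-24 would need N-47 and B-10 (Rx 7), but B-10 never forms. L-64 would need D-24 (Rx 3), but D-24 never forms.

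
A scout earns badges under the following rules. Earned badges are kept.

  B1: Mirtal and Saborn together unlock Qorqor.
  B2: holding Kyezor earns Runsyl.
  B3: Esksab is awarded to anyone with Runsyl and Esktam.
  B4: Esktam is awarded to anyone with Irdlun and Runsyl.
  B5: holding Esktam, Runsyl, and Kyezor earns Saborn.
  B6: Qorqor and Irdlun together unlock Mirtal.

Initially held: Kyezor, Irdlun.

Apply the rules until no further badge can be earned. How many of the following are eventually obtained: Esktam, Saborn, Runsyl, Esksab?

With Kyezor, Runsyl is earned (B2).
With Irdlun and Runsyl, Esktam is earned (B4).
With Esktam, Runsyl, and Kyezor, Saborn is earned (B5).
With Runsyl and Esktam, Esksab is earned (B3).
Esktam: reached.
Saborn: reached.
Runsyl: reached.
Esksab: reached.
All 4 are reached.

4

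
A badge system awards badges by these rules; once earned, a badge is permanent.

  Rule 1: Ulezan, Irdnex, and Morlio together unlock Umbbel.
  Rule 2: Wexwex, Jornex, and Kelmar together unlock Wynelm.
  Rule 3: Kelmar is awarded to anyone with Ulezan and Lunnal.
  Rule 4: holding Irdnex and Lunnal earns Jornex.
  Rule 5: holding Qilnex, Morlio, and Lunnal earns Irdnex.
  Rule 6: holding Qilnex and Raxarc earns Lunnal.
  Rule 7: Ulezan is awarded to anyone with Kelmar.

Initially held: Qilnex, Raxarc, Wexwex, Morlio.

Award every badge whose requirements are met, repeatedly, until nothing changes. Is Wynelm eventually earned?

Wynelm would need Wexwex, Jornex, and Kelmar (Rule 2), but Kelmar is never earned.

No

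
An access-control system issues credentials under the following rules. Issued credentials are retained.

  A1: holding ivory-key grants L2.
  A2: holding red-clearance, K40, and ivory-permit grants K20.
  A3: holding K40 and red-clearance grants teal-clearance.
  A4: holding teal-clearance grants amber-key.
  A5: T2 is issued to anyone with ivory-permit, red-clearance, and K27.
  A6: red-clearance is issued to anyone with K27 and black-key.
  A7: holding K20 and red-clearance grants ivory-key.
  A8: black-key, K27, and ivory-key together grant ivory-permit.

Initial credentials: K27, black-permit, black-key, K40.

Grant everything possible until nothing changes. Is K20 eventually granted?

K20 would need red-clearance, K40, and ivory-permit (A2), but ivory-permit is never granted.

No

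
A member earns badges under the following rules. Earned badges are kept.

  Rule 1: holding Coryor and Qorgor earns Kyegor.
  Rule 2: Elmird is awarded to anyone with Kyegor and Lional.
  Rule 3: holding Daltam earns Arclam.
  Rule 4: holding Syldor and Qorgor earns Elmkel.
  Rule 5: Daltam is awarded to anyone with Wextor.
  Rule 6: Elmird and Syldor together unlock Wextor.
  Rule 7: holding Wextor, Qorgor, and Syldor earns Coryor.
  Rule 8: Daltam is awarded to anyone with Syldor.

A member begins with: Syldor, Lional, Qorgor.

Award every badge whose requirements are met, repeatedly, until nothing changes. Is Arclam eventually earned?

Yes

With Syldor, Daltam is earned (Rule 8).
With Daltam, Arclam is earned (Rule 3).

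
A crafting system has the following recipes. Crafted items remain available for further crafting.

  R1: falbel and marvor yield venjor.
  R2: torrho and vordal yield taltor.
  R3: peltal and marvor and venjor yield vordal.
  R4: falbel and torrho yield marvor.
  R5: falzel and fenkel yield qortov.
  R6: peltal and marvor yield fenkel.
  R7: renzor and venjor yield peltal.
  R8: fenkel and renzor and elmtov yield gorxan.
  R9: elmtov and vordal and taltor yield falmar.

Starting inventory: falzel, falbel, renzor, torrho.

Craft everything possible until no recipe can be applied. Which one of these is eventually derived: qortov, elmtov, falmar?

qortov

Using R4, falbel and torrho make marvor.
Using R1, falbel and marvor make venjor.
Using R7, renzor and venjor make peltal.
peltal and marvor → fenkel (R6).
falzel and fenkel → qortov (R5).
No rule produces elmtov, and it is not given. falmar would need elmtov, vordal, and taltor (R9), but elmtov is never obtained.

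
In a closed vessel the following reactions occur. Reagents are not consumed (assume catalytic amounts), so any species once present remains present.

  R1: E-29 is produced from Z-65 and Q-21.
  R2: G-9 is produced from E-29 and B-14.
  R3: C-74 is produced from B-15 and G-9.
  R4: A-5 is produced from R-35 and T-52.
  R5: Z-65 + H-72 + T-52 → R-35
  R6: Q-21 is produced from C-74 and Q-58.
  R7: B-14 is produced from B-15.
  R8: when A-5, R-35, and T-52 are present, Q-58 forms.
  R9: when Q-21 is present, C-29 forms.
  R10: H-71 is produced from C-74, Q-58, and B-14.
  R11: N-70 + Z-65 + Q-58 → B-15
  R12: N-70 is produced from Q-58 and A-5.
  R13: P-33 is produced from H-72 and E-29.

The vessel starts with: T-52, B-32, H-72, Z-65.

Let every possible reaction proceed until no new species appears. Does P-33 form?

No

P-33 would need H-72 and E-29 (R13), but E-29 never forms.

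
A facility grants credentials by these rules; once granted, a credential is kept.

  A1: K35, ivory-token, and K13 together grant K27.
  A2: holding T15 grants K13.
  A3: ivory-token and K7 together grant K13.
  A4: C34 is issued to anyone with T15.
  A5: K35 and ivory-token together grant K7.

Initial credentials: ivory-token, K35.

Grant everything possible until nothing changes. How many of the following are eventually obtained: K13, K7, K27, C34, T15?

Holding K35 and ivory-token grants K7 (A5).
Holding ivory-token and K7 grants K13 (A3).
Holding K35, ivory-token, and K13 grants K27 (A1).
K13: reached.
K7: reached.
K27: reached.
C34 would need T15 (A4), but T15 is never granted.
No rule produces T15, and it is not given.
Reached: K13, K7, and K27 — 3 of the 5.

3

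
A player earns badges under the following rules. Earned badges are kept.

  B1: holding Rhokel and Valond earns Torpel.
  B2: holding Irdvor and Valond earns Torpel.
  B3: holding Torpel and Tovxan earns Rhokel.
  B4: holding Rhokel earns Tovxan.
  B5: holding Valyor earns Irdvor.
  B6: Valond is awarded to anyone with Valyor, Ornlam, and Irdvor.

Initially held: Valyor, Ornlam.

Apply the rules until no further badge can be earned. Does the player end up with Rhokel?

Rhokel would need Torpel and Tovxan (B3), but Tovxan is never earned.

No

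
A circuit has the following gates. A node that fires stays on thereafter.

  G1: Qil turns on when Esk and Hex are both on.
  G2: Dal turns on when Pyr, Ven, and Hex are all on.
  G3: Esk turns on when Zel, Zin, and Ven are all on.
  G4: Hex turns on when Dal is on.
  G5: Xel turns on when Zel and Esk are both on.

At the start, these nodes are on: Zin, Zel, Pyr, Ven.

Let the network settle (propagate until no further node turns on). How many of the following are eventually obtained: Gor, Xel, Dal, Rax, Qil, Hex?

Zel, Zin, and Ven are on, so Esk turns on (G3).
G5: Zel and Esk on → Xel on.
No rule produces Gor, and it is not given.
Xel: reached.
Dal would need Pyr, Ven, and Hex (G2), but Hex never turns on.
No rule produces Rax, and it is not given.
Qil would need Esk and Hex (G1), but Hex never turns on.
Hex would need Dal (G4), but Dal never turns on.
Reached: Xel — 1 of the 6.

1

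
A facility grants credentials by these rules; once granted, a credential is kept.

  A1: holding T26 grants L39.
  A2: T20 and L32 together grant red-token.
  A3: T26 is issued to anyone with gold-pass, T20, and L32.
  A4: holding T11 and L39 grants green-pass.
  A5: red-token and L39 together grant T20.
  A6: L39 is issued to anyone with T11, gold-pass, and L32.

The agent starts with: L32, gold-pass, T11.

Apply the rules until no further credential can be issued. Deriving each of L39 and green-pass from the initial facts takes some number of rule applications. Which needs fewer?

L39

L39: Holding T11, gold-pass, and L32 grants L39 (A6). [1 rule application]
green-pass: Holding T11, gold-pass, and L32 grants L39 (A6). Holding T11 and L39 grants green-pass (A4). [2 rule applications]
L39 needs fewer.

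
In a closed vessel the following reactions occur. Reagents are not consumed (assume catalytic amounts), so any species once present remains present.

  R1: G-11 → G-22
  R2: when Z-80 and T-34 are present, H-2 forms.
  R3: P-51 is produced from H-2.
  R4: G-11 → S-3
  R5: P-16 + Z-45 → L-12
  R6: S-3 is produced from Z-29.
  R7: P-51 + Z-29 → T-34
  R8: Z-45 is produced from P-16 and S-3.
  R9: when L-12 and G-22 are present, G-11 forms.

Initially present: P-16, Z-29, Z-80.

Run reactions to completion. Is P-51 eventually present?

No

P-51 would need H-2 (R3), but H-2 never forms.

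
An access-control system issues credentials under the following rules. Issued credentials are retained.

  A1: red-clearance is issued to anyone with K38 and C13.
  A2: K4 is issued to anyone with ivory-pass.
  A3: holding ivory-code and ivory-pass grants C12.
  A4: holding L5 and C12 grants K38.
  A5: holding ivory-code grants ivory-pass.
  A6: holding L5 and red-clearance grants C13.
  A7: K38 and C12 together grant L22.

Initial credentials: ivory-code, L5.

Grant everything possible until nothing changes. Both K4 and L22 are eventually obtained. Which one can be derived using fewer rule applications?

K4: Holding ivory-code grants ivory-pass (A5). Holding ivory-pass grants K4 (A2). [2 rule applications]
L22: Holding ivory-code grants ivory-pass (A5). Holding ivory-code and ivory-pass grants C12 (A3). Holding L5 and C12 grants K38 (A4). Holding K38 and C12 grants L22 (A7). [4 rule applications]
K4 needs fewer.

K4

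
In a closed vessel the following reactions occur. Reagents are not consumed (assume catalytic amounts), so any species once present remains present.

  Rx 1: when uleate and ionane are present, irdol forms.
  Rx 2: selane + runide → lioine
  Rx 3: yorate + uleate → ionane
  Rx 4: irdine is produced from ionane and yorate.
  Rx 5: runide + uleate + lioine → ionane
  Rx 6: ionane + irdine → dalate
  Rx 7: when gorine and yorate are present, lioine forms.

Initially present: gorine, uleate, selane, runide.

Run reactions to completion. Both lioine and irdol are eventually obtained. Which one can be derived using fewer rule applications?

lioine: selane and runide present → lioine forms (Rx 2). [1 rule application]
irdol: selane and runide present → lioine forms (Rx 2). runide, uleate, and lioine present → ionane forms (Rx 5). uleate and ionane present → irdol forms (Rx 1). [3 rule applications]
lioine needs fewer.

lioine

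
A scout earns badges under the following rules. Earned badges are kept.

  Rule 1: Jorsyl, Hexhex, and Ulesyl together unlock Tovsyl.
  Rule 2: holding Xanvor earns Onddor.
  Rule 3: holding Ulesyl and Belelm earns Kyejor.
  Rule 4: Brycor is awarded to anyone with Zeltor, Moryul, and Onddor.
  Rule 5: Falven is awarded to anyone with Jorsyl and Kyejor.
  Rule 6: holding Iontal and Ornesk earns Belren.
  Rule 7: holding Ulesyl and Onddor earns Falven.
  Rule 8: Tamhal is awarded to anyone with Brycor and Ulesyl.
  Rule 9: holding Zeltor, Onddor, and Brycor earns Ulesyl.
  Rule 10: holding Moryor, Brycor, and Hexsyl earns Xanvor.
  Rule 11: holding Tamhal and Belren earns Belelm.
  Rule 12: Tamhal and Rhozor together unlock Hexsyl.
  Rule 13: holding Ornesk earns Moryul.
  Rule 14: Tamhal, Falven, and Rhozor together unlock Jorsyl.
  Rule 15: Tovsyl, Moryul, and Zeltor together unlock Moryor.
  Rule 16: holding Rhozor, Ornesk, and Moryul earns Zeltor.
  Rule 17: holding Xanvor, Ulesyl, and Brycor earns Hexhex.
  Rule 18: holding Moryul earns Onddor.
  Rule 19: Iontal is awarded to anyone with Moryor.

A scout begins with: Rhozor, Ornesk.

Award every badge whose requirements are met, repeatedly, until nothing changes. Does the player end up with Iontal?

Iontal would need Moryor (Rule 19), but Moryor is never earned.

No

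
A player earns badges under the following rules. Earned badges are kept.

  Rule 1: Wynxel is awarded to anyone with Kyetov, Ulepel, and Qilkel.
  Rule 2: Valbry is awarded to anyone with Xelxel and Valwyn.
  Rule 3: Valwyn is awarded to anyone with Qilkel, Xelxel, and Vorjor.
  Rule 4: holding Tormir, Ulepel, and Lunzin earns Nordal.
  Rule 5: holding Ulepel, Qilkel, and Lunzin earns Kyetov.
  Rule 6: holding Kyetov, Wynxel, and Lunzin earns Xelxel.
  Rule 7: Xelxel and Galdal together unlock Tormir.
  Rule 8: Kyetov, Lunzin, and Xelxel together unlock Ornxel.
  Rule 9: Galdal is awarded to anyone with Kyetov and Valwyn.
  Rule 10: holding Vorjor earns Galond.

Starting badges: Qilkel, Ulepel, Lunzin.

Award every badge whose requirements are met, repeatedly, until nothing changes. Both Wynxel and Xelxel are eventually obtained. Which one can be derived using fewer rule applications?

Wynxel: With Ulepel, Qilkel, and Lunzin, Kyetov is earned (Rule 5). With Kyetov, Ulepel, and Qilkel, Wynxel is earned (Rule 1). [2 rule applications]
Xelxel: With Ulepel, Qilkel, and Lunzin, Kyetov is earned (Rule 5). With Kyetov, Ulepel, and Qilkel, Wynxel is earned (Rule 1). With Kyetov, Wynxel, and Lunzin, Xelxel is earned (Rule 6). [3 rule applications]
Wynxel needs fewer.

Wynxel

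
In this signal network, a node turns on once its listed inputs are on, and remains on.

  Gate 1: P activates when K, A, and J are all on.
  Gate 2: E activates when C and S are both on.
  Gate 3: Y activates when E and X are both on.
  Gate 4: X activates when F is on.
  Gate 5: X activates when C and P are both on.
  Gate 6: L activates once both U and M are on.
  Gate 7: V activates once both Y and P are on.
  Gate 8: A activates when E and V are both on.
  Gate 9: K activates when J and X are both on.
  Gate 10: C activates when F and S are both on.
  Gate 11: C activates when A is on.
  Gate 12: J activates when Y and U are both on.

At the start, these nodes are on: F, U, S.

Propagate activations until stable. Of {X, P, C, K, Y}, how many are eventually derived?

4

Gate 10: F and S on → C on.
Gate 4: F on → X on.
C and S are on, so E activates (Gate 2).
E and X are on, so Y activates (Gate 3).
Y and U are on, so J activates (Gate 12).
J and X are on, so K activates (Gate 9).
X: reached.
P would need K, A, and J (Gate 1), but A never turns on.
C: reached.
K: reached.
Y: reached.
Reached: X, C, K, and Y — 4 of the 5.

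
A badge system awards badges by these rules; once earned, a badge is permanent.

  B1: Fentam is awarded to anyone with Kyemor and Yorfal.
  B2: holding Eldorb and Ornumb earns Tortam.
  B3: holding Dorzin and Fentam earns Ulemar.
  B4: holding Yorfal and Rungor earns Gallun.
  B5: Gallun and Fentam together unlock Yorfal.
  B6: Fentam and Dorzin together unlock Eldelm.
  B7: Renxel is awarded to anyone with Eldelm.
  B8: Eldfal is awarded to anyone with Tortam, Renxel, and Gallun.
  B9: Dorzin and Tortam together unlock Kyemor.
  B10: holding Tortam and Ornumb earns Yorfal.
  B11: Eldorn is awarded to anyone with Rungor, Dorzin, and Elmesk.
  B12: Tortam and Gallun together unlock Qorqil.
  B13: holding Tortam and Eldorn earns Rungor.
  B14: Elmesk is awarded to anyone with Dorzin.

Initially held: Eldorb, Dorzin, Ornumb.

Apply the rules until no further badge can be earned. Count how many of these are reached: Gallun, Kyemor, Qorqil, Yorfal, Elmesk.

With Eldorb and Ornumb, Tortam is earned (B2).
With Dorzin, Elmesk is earned (B14).
With Tortam and Ornumb, Yorfal is earned (B10).
With Dorzin and Tortam, Kyemor is earned (B9).
Gallun would need Yorfal and Rungor (B4), but Rungor is never earned.
Kyemor: reached.
Qorqil would need Tortam and Gallun (B12), but Gallun is never earned.
Yorfal: reached.
Elmesk: reached.
Reached: Kyemor, Yorfal, and Elmesk — 3 of the 5.

3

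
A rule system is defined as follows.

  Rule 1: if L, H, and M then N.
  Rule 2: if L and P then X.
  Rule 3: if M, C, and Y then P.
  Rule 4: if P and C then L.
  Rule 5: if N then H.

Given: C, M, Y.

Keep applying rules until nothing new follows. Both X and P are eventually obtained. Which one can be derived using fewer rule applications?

P

P: M, C, and Y hold, so P follows (Rule 3). [1 rule application]
X: From M, C, and Y, Rule 3 gives P. P and C hold, so L follows (Rule 4). L and P hold, so X follows (Rule 2). [3 rule applications]
P needs fewer.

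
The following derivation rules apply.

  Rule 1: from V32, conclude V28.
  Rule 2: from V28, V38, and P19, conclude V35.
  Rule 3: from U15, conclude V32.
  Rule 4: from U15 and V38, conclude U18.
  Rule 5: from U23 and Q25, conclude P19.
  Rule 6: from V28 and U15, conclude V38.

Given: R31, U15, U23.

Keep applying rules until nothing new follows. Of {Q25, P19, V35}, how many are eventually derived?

0

No rule produces Q25, and it is not given.
P19 would need U23 and Q25 (Rule 5), but Q25 is never established.
V35 would need V28, V38, and P19 (Rule 2), but P19 is never established.
None of the 3 are reached.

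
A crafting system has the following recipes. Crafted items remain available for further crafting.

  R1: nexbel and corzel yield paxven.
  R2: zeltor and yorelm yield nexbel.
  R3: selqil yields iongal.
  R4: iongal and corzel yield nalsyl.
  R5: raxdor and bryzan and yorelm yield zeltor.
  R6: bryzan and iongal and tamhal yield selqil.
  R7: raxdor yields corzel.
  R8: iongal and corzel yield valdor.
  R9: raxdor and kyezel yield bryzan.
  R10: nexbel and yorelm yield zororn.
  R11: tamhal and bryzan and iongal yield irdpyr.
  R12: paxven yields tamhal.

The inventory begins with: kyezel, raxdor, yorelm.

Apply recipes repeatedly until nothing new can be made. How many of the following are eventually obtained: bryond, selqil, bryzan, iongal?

Using R9, raxdor and kyezel make bryzan.
No rule produces bryond, and it is not given.
selqil would need bryzan, iongal, and tamhal (R6), but iongal is never obtained.
bryzan: reached.
iongal would need selqil (R3), but selqil is never obtained.
Reached: bryzan — 1 of the 4.

1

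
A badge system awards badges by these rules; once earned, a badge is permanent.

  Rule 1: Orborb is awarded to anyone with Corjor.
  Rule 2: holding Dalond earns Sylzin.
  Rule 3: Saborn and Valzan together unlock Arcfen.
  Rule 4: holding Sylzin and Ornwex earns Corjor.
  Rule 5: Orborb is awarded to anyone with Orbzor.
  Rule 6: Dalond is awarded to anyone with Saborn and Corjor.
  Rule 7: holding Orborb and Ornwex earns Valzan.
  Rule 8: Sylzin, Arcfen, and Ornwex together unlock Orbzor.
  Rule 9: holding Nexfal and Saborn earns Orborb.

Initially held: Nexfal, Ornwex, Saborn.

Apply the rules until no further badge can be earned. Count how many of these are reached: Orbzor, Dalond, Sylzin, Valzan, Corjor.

1

With Nexfal and Saborn, Orborb is earned (Rule 9).
With Orborb and Ornwex, Valzan is earned (Rule 7).
Orbzor would need Sylzin, Arcfen, and Ornwex (Rule 8), but Sylzin is never earned.
Dalond would need Saborn and Corjor (Rule 6), but Corjor is never earned.
Sylzin would need Dalond (Rule 2), but Dalond is never earned.
Valzan: reached.
Corjor would need Sylzin and Ornwex (Rule 4), but Sylzin is never earned.
Reached: Valzan — 1 of the 5.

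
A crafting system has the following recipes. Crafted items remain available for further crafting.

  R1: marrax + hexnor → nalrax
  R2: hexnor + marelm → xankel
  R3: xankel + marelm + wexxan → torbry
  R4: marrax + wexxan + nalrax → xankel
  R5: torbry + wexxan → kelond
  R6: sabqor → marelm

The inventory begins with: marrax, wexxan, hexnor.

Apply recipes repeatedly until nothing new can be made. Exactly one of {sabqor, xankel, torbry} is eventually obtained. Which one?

Using R1, marrax and hexnor make nalrax.
marrax + wexxan + nalrax → xankel (R4).
torbry would need xankel, marelm, and wexxan (R3), but marelm is never obtained. No rule produces sabqor, and it is not given.

xankel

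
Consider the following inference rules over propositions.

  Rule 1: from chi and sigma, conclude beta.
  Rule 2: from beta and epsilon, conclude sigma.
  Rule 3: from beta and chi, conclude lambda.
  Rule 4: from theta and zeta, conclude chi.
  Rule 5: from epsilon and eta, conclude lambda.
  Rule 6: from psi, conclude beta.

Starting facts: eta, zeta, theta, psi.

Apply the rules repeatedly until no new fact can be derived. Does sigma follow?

sigma would need beta and epsilon (Rule 2), but epsilon is never established.

No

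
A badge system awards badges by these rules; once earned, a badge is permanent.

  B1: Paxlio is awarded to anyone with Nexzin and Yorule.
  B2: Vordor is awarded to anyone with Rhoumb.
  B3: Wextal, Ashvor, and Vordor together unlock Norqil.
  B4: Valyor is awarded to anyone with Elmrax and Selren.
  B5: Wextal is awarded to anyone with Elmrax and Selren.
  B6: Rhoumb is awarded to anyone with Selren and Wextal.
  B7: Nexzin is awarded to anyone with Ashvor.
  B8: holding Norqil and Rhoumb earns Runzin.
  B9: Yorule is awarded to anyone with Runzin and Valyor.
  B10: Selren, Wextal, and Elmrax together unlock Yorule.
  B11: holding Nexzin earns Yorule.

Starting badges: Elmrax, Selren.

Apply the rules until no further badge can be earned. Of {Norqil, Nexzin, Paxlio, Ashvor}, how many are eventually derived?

Norqil would need Wextal, Ashvor, and Vordor (B3), but Ashvor is never earned.
Nexzin would need Ashvor (B7), but Ashvor is never earned.
Paxlio would need Nexzin and Yorule (B1), but Nexzin is never earned.
No rule produces Ashvor, and it is not given.
None of the 4 are reached.

0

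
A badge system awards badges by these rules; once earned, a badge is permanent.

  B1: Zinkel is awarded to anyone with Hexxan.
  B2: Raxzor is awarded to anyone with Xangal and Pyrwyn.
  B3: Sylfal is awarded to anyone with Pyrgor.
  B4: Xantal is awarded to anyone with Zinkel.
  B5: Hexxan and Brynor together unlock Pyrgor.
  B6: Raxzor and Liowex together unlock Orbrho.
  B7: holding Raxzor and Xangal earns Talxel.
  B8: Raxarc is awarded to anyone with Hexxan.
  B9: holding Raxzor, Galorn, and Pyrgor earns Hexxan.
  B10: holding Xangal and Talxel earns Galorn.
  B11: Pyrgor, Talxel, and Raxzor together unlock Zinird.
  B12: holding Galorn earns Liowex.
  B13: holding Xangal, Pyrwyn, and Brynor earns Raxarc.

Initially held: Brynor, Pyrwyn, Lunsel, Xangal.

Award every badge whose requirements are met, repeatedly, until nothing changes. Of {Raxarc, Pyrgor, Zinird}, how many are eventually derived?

1

With Xangal, Pyrwyn, and Brynor, Raxarc is earned (B13).
Raxarc: reached.
Pyrgor would need Hexxan and Brynor (B5), but Hexxan is never earned.
Zinird would need Pyrgor, Talxel, and Raxzor (B11), but Pyrgor is never earned.
Reached: Raxarc — 1 of the 3.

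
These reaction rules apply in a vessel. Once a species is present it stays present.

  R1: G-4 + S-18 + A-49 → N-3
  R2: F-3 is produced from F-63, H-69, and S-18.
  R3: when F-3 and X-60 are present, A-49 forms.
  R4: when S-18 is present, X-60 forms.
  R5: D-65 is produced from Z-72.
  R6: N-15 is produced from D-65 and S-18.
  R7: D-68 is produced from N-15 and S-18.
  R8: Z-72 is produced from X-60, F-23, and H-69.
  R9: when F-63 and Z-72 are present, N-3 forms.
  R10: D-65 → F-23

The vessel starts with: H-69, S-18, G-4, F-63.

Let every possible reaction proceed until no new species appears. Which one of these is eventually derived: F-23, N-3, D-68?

N-3

F-63, H-69, and S-18 present → F-3 forms (R2).
S-18 present → X-60 forms (R4).
F-3 and X-60 present → A-49 forms (R3).
G-4, S-18, and A-49 present → N-3 forms (R1).
D-68 would need N-15 and S-18 (R7), but N-15 never forms. F-23 would need D-65 (R10), but D-65 never forms.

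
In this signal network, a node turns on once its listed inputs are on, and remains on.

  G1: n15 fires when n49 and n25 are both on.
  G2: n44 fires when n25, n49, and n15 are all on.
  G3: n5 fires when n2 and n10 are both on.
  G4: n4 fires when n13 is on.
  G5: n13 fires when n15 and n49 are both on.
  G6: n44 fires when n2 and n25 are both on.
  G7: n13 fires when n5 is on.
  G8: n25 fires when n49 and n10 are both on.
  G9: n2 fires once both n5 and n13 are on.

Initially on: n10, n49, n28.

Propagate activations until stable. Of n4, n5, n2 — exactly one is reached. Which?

G8: n49 and n10 on → n25 on.
n49 and n25 are on, so n15 fires (G1).
G5: n15 and n49 on → n13 on.
n13 is on, so n4 fires (G4).
n5 would need n2 and n10 (G3), but n2 never turns on. n2 would need n5 and n13 (G9), but n5 never turns on.

n4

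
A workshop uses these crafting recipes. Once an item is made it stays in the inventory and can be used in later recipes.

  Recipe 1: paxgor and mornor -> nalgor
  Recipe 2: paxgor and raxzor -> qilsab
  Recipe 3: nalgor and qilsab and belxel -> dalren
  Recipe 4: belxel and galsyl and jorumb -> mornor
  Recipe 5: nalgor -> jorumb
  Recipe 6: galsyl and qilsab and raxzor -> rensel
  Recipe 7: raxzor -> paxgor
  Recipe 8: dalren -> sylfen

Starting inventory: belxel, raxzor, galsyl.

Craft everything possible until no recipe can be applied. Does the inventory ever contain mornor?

mornor would need belxel, galsyl, and jorumb (Recipe 4), but jorumb is never obtained.

No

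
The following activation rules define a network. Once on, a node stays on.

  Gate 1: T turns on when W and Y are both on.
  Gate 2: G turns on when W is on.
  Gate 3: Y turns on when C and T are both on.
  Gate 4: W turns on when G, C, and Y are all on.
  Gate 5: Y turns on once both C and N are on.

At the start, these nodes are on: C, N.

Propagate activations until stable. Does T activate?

No

T would need W and Y (Gate 1), but W never turns on.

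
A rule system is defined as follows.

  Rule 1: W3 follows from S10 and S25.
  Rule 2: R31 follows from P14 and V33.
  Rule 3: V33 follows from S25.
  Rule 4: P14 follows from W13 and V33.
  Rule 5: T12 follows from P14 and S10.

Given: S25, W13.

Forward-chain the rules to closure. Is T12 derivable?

T12 would need P14 and S10 (Rule 5), but S10 is never established.

No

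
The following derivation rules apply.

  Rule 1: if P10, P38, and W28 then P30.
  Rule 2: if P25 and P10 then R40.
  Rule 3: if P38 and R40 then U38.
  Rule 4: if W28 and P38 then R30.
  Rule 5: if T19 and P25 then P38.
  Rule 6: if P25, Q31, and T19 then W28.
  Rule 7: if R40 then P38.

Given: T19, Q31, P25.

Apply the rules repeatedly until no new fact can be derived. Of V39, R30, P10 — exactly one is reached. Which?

R30

T19 and P25 hold, so P38 follows (Rule 5).
P25, Q31, and T19 hold, so W28 follows (Rule 6).
W28 and P38 hold, so R30 follows (Rule 4).
No rule produces V39, and it is not given. No rule produces P10, and it is not given.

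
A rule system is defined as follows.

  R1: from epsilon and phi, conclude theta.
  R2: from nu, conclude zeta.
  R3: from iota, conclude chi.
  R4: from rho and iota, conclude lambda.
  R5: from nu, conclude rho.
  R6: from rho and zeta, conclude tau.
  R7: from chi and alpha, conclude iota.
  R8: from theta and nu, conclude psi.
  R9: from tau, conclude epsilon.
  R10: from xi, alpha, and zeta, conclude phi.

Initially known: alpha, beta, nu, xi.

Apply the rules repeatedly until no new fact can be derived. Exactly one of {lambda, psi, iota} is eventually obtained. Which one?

nu holds, so rho follows (R5).
From nu, R2 gives zeta.
rho and zeta hold, so tau follows (R6).
xi, alpha, and zeta hold, so phi follows (R10).
tau holds, so epsilon follows (R9).
From epsilon and phi, R1 gives theta.
From theta and nu, R8 gives psi.
lambda would need rho and iota (R4), but iota is never established. iota would need chi and alpha (R7), but chi is never established.

psi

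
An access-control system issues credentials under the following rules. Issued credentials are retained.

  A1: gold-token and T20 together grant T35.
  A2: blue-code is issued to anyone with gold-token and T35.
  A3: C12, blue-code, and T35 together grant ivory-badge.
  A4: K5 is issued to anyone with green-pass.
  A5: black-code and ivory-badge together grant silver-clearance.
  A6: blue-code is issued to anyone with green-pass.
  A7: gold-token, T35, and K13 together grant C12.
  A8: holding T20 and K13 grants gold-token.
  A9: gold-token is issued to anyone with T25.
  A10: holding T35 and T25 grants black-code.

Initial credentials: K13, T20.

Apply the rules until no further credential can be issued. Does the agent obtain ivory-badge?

Holding T20 and K13 grants gold-token (A8).
Holding gold-token and T20 grants T35 (A1).
Holding gold-token and T35 grants blue-code (A2).
Holding gold-token, T35, and K13 grants C12 (A7).
Holding C12, blue-code, and T35 grants ivory-badge (A3).

Yes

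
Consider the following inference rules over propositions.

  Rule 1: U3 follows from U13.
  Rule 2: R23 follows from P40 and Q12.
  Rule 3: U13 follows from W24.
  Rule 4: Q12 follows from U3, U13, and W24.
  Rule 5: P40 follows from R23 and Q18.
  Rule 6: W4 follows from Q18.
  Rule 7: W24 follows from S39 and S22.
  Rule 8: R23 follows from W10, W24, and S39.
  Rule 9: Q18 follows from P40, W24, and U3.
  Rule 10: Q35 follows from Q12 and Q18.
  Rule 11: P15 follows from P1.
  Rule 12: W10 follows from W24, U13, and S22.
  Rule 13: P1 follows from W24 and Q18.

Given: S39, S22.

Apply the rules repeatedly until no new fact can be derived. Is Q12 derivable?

S39 and S22 hold, so W24 follows (Rule 7).
From W24, Rule 3 gives U13.
From U13, Rule 1 gives U3.
U3, U13, and W24 hold, so Q12 follows (Rule 4).

Yes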